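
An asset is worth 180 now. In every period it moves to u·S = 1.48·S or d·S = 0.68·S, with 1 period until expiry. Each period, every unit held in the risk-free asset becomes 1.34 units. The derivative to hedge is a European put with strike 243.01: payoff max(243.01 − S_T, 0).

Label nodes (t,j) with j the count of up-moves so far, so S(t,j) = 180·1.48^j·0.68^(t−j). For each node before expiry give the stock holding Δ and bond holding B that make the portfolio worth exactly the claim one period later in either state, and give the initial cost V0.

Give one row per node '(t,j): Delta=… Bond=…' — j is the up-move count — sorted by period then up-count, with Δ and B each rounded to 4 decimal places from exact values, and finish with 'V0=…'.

(0,0): Delta=-0.8376 Bond=166.5138
V0=15.7513

The replicating-portfolio and risk-neutral prices coincide; use p* = (1.34−0.68)/(1.48−0.68) = 0.8250 for the latter.
Terminal payoffs: V(1,0)=120.6100, V(1,1)=0.0000
(0,0): S=180.0000. Δ = (V_up−V_dn)/(S_up−S_dn) = (0.0000−120.6100)/(266.4000−122.4000) = -0.8376. V = [p*·0.0000 + (1−p*)·120.6100]/1.34 = 15.7513. B = V − Δ·S = 166.5138.
Self-financing check: at every node Δ·S+B equals the discounted successor values.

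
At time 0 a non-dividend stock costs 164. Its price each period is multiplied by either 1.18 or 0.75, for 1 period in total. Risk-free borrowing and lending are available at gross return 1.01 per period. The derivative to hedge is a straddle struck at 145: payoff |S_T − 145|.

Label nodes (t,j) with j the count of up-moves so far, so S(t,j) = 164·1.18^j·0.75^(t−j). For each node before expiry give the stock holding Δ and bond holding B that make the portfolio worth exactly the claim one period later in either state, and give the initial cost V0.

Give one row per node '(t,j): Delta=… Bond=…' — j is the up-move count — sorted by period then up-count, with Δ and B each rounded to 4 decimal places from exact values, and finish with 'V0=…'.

(0,0): Delta=0.3761 Bond=-24.0157
V0=37.6588

Under the risk-neutral measure, an up-move has probability p* = (R−d)/(u−d) = 0.6047 and values discount at R = 1.01.
Payoff layer (t=1): V(1,0)=22.0000, V(1,1)=48.5200
  t=0,j=0: stock 164.0000 → up 193.5200 (V=48.5200), down 123.0000 (V=22.0000). Price 37.6588; hedge Δ=0.3761, bond B=-24.0157.
The time-0 hedge costs 37.6588, which is the no-arbitrage price.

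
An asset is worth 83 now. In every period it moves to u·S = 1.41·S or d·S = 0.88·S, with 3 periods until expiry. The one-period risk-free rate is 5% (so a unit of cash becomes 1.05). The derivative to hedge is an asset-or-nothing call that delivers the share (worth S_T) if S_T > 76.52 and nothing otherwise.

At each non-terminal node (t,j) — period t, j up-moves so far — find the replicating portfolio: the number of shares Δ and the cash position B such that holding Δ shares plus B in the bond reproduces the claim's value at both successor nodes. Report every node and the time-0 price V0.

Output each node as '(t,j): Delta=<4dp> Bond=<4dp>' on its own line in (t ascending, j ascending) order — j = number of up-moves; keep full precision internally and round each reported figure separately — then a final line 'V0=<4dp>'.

(0,0): Delta=1.5381 Bond=-59.9729
(1,0): Delta=1.9452 Bond=-92.7080
(1,1): Delta=1.0000 Bond=0.0000
(2,0): Delta=2.6604 Bond=-143.3112
(2,1): Delta=1.0000 Bond=0.0000
(2,2): Delta=1.0000 Bond=0.0000
V0=67.6878

The replicating-portfolio and risk-neutral prices coincide; use p* = (1.05−0.88)/(1.41−0.88) = 0.3208 for the latter.
Terminal values V(3,·): V(3,0)=0.0000, V(3,1)=90.6280, V(3,2)=145.2108, V(3,3)=232.6673
(2,0): S=64.2752. Δ = (V_up−V_dn)/(S_up−S_dn) = (90.6280−0.0000)/(90.6280−56.5622) = 2.6604. V = [p*·90.6280 + (1−p*)·0.0000]/1.05 = 27.6851. B = V − Δ·S = -143.3112.
(2,1): S=102.9864. Δ = (V_up−V_dn)/(S_up−S_dn) = (145.2108−90.6280)/(145.2108−90.6280) = 1.0000. V = [p*·145.2108 + (1−p*)·90.6280]/1.05 = 102.9864. B = V − Δ·S = 0.0000.
(2,2): S=165.0123. Δ = (V_up−V_dn)/(S_up−S_dn) = (232.6673−145.2108)/(232.6673−145.2108) = 1.0000. V = [p*·232.6673 + (1−p*)·145.2108]/1.05 = 165.0123. B = V − Δ·S = 0.0000.
(1,0): S=73.0400. Δ = (V_up−V_dn)/(S_up−S_dn) = (102.9864−27.6851)/(102.9864−64.2752) = 1.9452. V = [p*·102.9864 + (1−p*)·27.6851]/1.05 = 49.3699. B = V − Δ·S = -92.7080.
(1,1): S=117.0300. Δ = (V_up−V_dn)/(S_up−S_dn) = (165.0123−102.9864)/(165.0123−102.9864) = 1.0000. V = [p*·165.0123 + (1−p*)·102.9864]/1.05 = 117.0300. B = V − Δ·S = 0.0000.
(0,0): S=83.0000. Δ = (V_up−V_dn)/(S_up−S_dn) = (117.0300−49.3699)/(117.0300−73.0400) = 1.5381. V = [p*·117.0300 + (1−p*)·49.3699]/1.05 = 67.6878. B = V − Δ·S = -59.9729.
Check: Δ(0,0)·S0 + B(0,0) = 67.6878 = V0.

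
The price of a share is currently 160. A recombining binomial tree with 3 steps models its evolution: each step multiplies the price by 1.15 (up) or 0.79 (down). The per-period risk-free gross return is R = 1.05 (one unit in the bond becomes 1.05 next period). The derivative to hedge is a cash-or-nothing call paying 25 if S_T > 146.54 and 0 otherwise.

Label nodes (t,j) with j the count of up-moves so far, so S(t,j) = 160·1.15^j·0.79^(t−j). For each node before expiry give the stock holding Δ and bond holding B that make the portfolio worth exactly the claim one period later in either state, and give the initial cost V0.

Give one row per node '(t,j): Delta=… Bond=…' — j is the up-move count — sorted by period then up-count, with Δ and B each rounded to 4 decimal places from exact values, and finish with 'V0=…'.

The replicating-portfolio and risk-neutral prices coincide; use p* = (1.05−0.79)/(1.15−0.79) = 0.7222 for the latter.
Payoff layer (t=3): V(3,0)=0.0000, V(3,1)=0.0000, V(3,2)=25.0000, V(3,3)=25.0000
Node (2,0) S=99.8560: V=(p*·0.0000+(1−p*)·0.0000)/1.05=0.0000; Δ=(0.0000−0.0000)/(114.8344−78.8862)=0.0000; B=V−Δ·S=0.0000
Node (2,1) S=145.3600: V=(p*·25.0000+(1−p*)·0.0000)/1.05=17.1958; Δ=(25.0000−0.0000)/(167.1640−114.8344)=0.4777; B=V−Δ·S=-52.2487
Node (2,2) S=211.6000: V=(p*·25.0000+(1−p*)·25.0000)/1.05=23.8095; Δ=(25.0000−25.0000)/(243.3400−167.1640)=0.0000; B=V−Δ·S=23.8095
Node (1,0) S=126.4000: V=(p*·17.1958+(1−p*)·0.0000)/1.05=11.8278; Δ=(17.1958−0.0000)/(145.3600−99.8560)=0.3779; B=V−Δ·S=-35.9382
Node (1,1) S=184.0000: V=(p*·23.8095+(1−p*)·17.1958)/1.05=20.9261; Δ=(23.8095−17.1958)/(211.6000−145.3600)=0.0998; B=V−Δ·S=2.5545
Node (0,0) S=160.0000: V=(p*·20.9261+(1−p*)·11.8278)/1.05=17.5226; Δ=(20.9261−11.8278)/(184.0000−126.4000)=0.1580; B=V−Δ·S=-7.7504
Self-financing check: at every node Δ·S+B equals the discounted successor values.

(0,0): Delta=0.1580 Bond=-7.7504
(1,0): Delta=0.3779 Bond=-35.9382
(1,1): Delta=0.0998 Bond=2.5545
(2,0): Delta=0.0000 Bond=0.0000
(2,1): Delta=0.4777 Bond=-52.2487
(2,2): Delta=0.0000 Bond=23.8095
V0=17.5226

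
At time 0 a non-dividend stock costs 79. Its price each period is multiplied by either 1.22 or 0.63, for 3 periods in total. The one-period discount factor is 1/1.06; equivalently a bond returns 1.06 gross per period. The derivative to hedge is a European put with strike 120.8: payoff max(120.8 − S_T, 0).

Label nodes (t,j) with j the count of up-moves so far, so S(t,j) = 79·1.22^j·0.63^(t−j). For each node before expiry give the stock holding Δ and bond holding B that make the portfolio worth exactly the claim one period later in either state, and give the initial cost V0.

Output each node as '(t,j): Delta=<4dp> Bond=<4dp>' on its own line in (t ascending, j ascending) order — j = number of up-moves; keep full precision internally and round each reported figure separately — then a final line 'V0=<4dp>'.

The replicating-portfolio and risk-neutral prices coincide; use p* = (1.06−0.63)/(1.22−0.63) = 0.7288 for the latter.
Payoff layer (t=3): V(3,0)=101.0463, V(3,1)=82.5468, V(3,2)=46.7223, V(3,3)=0.0000
(2,0): S=31.3551. Δ = (V_up−V_dn)/(S_up−S_dn) = (82.5468−101.0463)/(38.2532−19.7537) = -1.0000. V = [p*·82.5468 + (1−p*)·101.0463]/1.06 = 82.6072. B = V − Δ·S = 113.9623.
(2,1): S=60.7194. Δ = (V_up−V_dn)/(S_up−S_dn) = (46.7223−82.5468)/(74.0777−38.2532) = -1.0000. V = [p*·46.7223 + (1−p*)·82.5468]/1.06 = 53.2429. B = V − Δ·S = 113.9623.
(2,2): S=117.5836. Δ = (V_up−V_dn)/(S_up−S_dn) = (0.0000−46.7223)/(143.4520−74.0777) = -0.6735. V = [p*·0.0000 + (1−p*)·46.7223]/1.06 = 11.9533. B = V − Δ·S = 91.1437.
(1,0): S=49.7700. Δ = (V_up−V_dn)/(S_up−S_dn) = (53.2429−82.6072)/(60.7194−31.3551) = -1.0000. V = [p*·53.2429 + (1−p*)·82.6072]/1.06 = 57.7416. B = V − Δ·S = 107.5116.
(1,1): S=96.3800. Δ = (V_up−V_dn)/(S_up−S_dn) = (11.9533−53.2429)/(117.5836−60.7194) = -0.7261. V = [p*·11.9533 + (1−p*)·53.2429]/1.06 = 21.8400. B = V − Δ·S = 91.8224.
(0,0): S=79.0000. Δ = (V_up−V_dn)/(S_up−S_dn) = (21.8400−57.7416)/(96.3800−49.7700) = -0.7703. V = [p*·21.8400 + (1−p*)·57.7416]/1.06 = 29.7887. B = V − Δ·S = 90.6388.
Self-financing check: at every node Δ·S+B equals the discounted successor values.

(0,0): Delta=-0.7703 Bond=90.6388
(1,0): Delta=-1.0000 Bond=107.5116
(1,1): Delta=-0.7261 Bond=91.8224
(2,0): Delta=-1.0000 Bond=113.9623
(2,1): Delta=-1.0000 Bond=113.9623
(2,2): Delta=-0.6735 Bond=91.1437
V0=29.7887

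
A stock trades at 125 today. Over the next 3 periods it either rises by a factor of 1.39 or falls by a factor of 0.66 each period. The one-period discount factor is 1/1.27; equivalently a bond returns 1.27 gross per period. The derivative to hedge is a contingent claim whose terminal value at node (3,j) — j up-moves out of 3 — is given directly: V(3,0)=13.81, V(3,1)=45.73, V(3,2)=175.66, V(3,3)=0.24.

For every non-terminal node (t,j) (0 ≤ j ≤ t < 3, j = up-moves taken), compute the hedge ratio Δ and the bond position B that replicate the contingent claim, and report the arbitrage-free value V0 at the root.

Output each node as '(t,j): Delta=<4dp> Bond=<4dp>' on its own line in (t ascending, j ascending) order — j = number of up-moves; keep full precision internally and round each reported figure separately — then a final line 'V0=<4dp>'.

(0,0): Delta=-0.5839 Bond=104.1223
(1,0): Delta=1.4881 Bond=-38.7016
(1,1): Delta=-0.7774 Bond=165.8622
(2,0): Delta=0.8030 Bond=-11.8497
(2,1): Delta=1.5521 Bond=-56.4889
(2,2): Delta=-0.9950 Bond=263.1960
V0=31.1400

Under the risk-neutral measure, an up-move has probability p* = (R−d)/(u−d) = 0.8356 and values discount at R = 1.27.
Terminal values V(3,·): V(3,0)=13.8100, V(3,1)=45.7300, V(3,2)=175.6600, V(3,3)=0.2400
(2,0): S=54.4500. Δ = (V_up−V_dn)/(S_up−S_dn) = (45.7300−13.8100)/(75.6855−35.9370) = 0.8030. V = [p*·45.7300 + (1−p*)·13.8100]/1.27 = 31.8763. B = V − Δ·S = -11.8497.
(2,1): S=114.6750. Δ = (V_up−V_dn)/(S_up−S_dn) = (175.6600−45.7300)/(159.3983−75.6855) = 1.5521. V = [p*·175.6600 + (1−p*)·45.7300]/1.27 = 121.4974. B = V − Δ·S = -56.4889.
(2,2): S=241.5125. Δ = (V_up−V_dn)/(S_up−S_dn) = (0.2400−175.6600)/(335.7024−159.3982) = -0.9950. V = [p*·0.2400 + (1−p*)·175.6600]/1.27 = 22.8946. B = V − Δ·S = 263.1960.
(1,0): S=82.5000. Δ = (V_up−V_dn)/(S_up−S_dn) = (121.4974−31.8763)/(114.6750−54.4500) = 1.4881. V = [p*·121.4974 + (1−p*)·31.8763]/1.27 = 84.0670. B = V − Δ·S = -38.7016.
(1,1): S=173.7500. Δ = (V_up−V_dn)/(S_up−S_dn) = (22.8946−121.4974)/(241.5125−114.6750) = -0.7774. V = [p*·22.8946 + (1−p*)·121.4974]/1.27 = 30.7900. B = V − Δ·S = 165.8622.
(0,0): S=125.0000. Δ = (V_up−V_dn)/(S_up−S_dn) = (30.7900−84.0670)/(173.7500−82.5000) = -0.5839. V = [p*·30.7900 + (1−p*)·84.0670]/1.27 = 31.1400. B = V − Δ·S = 104.1223.
The time-0 hedge costs 31.1400, which is the no-arbitrage price.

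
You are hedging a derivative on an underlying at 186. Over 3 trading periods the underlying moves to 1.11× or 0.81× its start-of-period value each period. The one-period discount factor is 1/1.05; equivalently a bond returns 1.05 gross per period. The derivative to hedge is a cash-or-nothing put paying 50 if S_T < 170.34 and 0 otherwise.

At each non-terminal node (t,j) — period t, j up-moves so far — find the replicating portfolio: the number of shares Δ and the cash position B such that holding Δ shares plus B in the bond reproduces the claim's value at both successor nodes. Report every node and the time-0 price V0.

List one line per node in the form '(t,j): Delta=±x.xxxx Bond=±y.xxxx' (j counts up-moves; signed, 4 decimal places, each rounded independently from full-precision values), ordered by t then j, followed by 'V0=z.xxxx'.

No-arbitrage ⇒ martingale measure with p* = (R−d)/(u−d) = 0.8000.
Terminal values V(3,·): V(3,0)=50.0000, V(3,1)=50.0000, V(3,2)=0.0000, V(3,3)=0.0000
(2,0): S=122.0346. Δ = (V_up−V_dn)/(S_up−S_dn) = (50.0000−50.0000)/(135.4584−98.8480) = 0.0000. V = [p*·50.0000 + (1−p*)·50.0000]/1.05 = 47.6190. B = V − Δ·S = 47.6190.
(2,1): S=167.2326. Δ = (V_up−V_dn)/(S_up−S_dn) = (0.0000−50.0000)/(185.6282−135.4584) = -0.9966. V = [p*·0.0000 + (1−p*)·50.0000]/1.05 = 9.5238. B = V − Δ·S = 176.1905.
(2,2): S=229.1706. Δ = (V_up−V_dn)/(S_up−S_dn) = (0.0000−0.0000)/(254.3794−185.6282) = 0.0000. V = [p*·0.0000 + (1−p*)·0.0000]/1.05 = 0.0000. B = V − Δ·S = 0.0000.
(1,0): S=150.6600. Δ = (V_up−V_dn)/(S_up−S_dn) = (9.5238−47.6190)/(167.2326−122.0346) = -0.8429. V = [p*·9.5238 + (1−p*)·47.6190]/1.05 = 16.3265. B = V − Δ·S = 143.3107.
(1,1): S=206.4600. Δ = (V_up−V_dn)/(S_up−S_dn) = (0.0000−9.5238)/(229.1706−167.2326) = -0.1538. V = [p*·0.0000 + (1−p*)·9.5238]/1.05 = 1.8141. B = V − Δ·S = 33.5601.
(0,0): S=186.0000. Δ = (V_up−V_dn)/(S_up−S_dn) = (1.8141−16.3265)/(206.4600−150.6600) = -0.2601. V = [p*·1.8141 + (1−p*)·16.3265]/1.05 = 4.4920. B = V − Δ·S = 52.8669.
Self-financing check: at every node Δ·S+B equals the discounted successor values.

(0,0): Delta=-0.2601 Bond=52.8669
(1,0): Delta=-0.8429 Bond=143.3107
(1,1): Delta=-0.1538 Bond=33.5601
(2,0): Delta=0.0000 Bond=47.6190
(2,1): Delta=-0.9966 Bond=176.1905
(2,2): Delta=0.0000 Bond=0.0000
V0=4.4920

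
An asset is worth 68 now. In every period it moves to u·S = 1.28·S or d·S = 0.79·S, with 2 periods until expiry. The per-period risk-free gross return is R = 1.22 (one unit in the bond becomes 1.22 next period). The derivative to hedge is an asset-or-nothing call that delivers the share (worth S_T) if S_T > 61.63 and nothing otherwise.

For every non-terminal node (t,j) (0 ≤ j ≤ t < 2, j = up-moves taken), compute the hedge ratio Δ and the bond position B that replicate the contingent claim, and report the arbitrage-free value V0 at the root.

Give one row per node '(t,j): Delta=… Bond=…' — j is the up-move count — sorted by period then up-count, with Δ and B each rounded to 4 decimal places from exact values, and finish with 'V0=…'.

Risk-neutral probability p* = (R−d)/(u−d) = (1.22−0.79)/(1.28−0.79) = 0.8776.
Payoff layer (t=2): V(2,0)=0.0000, V(2,1)=68.7616, V(2,2)=111.4112
(1,0): S=53.7200. Δ = (V_up−V_dn)/(S_up−S_dn) = (68.7616−0.0000)/(68.7616−42.4388) = 2.6122. V = [p*·68.7616 + (1−p*)·0.0000]/1.22 = 49.4605. B = V − Δ·S = -90.8693.
(1,1): S=87.0400. Δ = (V_up−V_dn)/(S_up−S_dn) = (111.4112−68.7616)/(111.4112−68.7616) = 1.0000. V = [p*·111.4112 + (1−p*)·68.7616]/1.22 = 87.0400. B = V − Δ·S = 0.0000.
(0,0): S=68.0000. Δ = (V_up−V_dn)/(S_up−S_dn) = (87.0400−49.4605)/(87.0400−53.7200) = 1.1278. V = [p*·87.0400 + (1−p*)·49.4605]/1.22 = 67.5725. B = V − Δ·S = -9.1204.
The time-0 hedge costs 67.5725, which is the no-arbitrage price.

(0,0): Delta=1.1278 Bond=-9.1204
(1,0): Delta=2.6122 Bond=-90.8693
(1,1): Delta=1.0000 Bond=0.0000
V0=67.5725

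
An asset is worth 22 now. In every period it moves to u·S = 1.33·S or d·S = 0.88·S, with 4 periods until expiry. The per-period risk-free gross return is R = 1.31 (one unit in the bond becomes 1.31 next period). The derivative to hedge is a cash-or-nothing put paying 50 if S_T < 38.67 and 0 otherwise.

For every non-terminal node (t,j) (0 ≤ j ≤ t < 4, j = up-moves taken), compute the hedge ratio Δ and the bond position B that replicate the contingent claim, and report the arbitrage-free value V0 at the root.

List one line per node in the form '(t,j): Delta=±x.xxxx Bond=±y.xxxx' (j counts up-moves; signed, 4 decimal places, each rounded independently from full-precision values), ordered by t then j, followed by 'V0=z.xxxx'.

(0,0): Delta=-0.2735 Bond=6.2067
(1,0): Delta=-3.0537 Bond=61.9546
(1,1): Delta=-0.1880 Bond=5.6273
(2,0): Delta=0.0000 Bond=29.1358
(2,1): Delta=-3.1476 Bond=83.5803
(2,2): Delta=-0.0969 Bond=3.8272
(3,0): Delta=0.0000 Bond=38.1679
(3,1): Delta=0.0000 Bond=38.1679
(3,2): Delta=-3.2445 Bond=112.8075
(3,3): Delta=0.0000 Bond=0.0000
V0=0.1895

Risk-neutral probability p* = (R−d)/(u−d) = (1.31−0.88)/(1.33−0.88) = 0.9556.
Payoff layer (t=4): V(4,0)=50.0000, V(4,1)=50.0000, V(4,2)=50.0000, V(4,3)=0.0000, V(4,4)=0.0000
Node (3,0) S=14.9924: V=(p*·50.0000+(1−p*)·50.0000)/1.31=38.1679; Δ=(50.0000−50.0000)/(19.9399−13.1933)=0.0000; B=V−Δ·S=38.1679
Node (3,1) S=22.6589: V=(p*·50.0000+(1−p*)·50.0000)/1.31=38.1679; Δ=(50.0000−50.0000)/(30.1364−19.9399)=0.0000; B=V−Δ·S=38.1679
Node (3,2) S=34.2459: V=(p*·0.0000+(1−p*)·50.0000)/1.31=1.6964; Δ=(0.0000−50.0000)/(45.5471−30.1364)=-3.2445; B=V−Δ·S=112.8075
Node (3,3) S=51.7580: V=(p*·0.0000+(1−p*)·0.0000)/1.31=0.0000; Δ=(0.0000−0.0000)/(68.8382−45.5471)=0.0000; B=V−Δ·S=0.0000
Node (2,0) S=17.0368: V=(p*·38.1679+(1−p*)·38.1679)/1.31=29.1358; Δ=(38.1679−38.1679)/(22.6589−14.9924)=0.0000; B=V−Δ·S=29.1358
Node (2,1) S=25.7488: V=(p*·1.6964+(1−p*)·38.1679)/1.31=2.5323; Δ=(1.6964−38.1679)/(34.2459−22.6589)=-3.1476; B=V−Δ·S=83.5803
Node (2,2) S=38.9158: V=(p*·0.0000+(1−p*)·1.6964)/1.31=0.0576; Δ=(0.0000−1.6964)/(51.7580−34.2459)=-0.0969; B=V−Δ·S=3.8272
Node (1,0) S=19.3600: V=(p*·2.5323+(1−p*)·29.1358)/1.31=2.8356; Δ=(2.5323−29.1358)/(25.7488−17.0368)=-3.0537; B=V−Δ·S=61.9546
Node (1,1) S=29.2600: V=(p*·0.0576+(1−p*)·2.5323)/1.31=0.1279; Δ=(0.0576−2.5323)/(38.9158−25.7488)=-0.1880; B=V−Δ·S=5.6273
Node (0,0) S=22.0000: V=(p*·0.1279+(1−p*)·2.8356)/1.31=0.1895; Δ=(0.1279−2.8356)/(29.2600−19.3600)=-0.2735; B=V−Δ·S=6.2067
Self-financing check: at every node Δ·S+B equals the discounted successor values.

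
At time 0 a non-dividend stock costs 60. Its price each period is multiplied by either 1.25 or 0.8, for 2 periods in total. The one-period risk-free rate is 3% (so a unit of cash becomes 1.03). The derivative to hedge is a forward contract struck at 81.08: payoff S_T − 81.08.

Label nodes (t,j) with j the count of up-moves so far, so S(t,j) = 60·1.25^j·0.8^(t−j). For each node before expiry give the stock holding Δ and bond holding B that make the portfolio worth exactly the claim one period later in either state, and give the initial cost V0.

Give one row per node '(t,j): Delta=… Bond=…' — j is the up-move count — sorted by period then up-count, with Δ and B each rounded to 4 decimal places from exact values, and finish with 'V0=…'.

No-arbitrage ⇒ martingale measure with p* = (R−d)/(u−d) = 0.5111.
Terminal payoffs: V(2,0)=-42.6800, V(2,1)=-21.0800, V(2,2)=12.6700
  t=1,j=0: stock 48.0000 → up 60.0000 (V=-21.0800), down 38.4000 (V=-42.6800). Price -30.7184; hedge Δ=1.0000, bond B=-78.7184.
  t=1,j=1: stock 75.0000 → up 93.7500 (V=12.6700), down 60.0000 (V=-21.0800). Price -3.7184; hedge Δ=1.0000, bond B=-78.7184.
  t=0,j=0: stock 60.0000 → up 75.0000 (V=-3.7184), down 48.0000 (V=-30.7184). Price -16.4257; hedge Δ=1.0000, bond B=-76.4257.
Check: Δ(0,0)·S0 + B(0,0) = -16.4257 = V0.

(0,0): Delta=1.0000 Bond=-76.4257
(1,0): Delta=1.0000 Bond=-78.7184
(1,1): Delta=1.0000 Bond=-78.7184
V0=-16.4257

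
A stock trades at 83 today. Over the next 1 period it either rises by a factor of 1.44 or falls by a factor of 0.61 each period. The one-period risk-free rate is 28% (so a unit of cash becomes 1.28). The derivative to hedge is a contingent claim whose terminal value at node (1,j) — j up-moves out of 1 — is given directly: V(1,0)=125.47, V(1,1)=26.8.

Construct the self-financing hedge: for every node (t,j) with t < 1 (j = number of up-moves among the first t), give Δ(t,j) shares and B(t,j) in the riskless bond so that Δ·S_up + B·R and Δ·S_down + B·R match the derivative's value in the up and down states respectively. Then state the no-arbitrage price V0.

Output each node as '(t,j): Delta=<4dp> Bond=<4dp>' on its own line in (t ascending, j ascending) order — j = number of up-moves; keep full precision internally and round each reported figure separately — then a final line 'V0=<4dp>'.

Risk-neutral probability p* = (R−d)/(u−d) = (1.28−0.61)/(1.44−0.61) = 0.8072.
Terminal values V(1,·): V(1,0)=125.4700, V(1,1)=26.8000
(0,0): S=83.0000. Δ = (V_up−V_dn)/(S_up−S_dn) = (26.8000−125.4700)/(119.5200−50.6300) = -1.4323. V = [p*·26.8000 + (1−p*)·125.4700]/1.28 = 35.7974. B = V − Δ·S = 154.6770.
Self-financing check: at every node Δ·S+B equals the discounted successor values.

(0,0): Delta=-1.4323 Bond=154.6770
V0=35.7974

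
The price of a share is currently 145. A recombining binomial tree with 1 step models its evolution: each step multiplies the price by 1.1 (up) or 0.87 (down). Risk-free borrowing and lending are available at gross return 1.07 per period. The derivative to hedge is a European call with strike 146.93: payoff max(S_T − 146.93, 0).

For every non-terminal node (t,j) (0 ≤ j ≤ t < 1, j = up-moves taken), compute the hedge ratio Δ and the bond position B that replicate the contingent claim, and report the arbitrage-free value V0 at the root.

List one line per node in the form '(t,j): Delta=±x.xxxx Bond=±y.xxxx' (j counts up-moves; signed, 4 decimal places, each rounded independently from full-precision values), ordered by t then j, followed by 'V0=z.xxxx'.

Risk-neutral probability p* = (R−d)/(u−d) = (1.07−0.87)/(1.1−0.87) = 0.8696.
Terminal values V(1,·): V(1,0)=0.0000, V(1,1)=12.5700
  t=0,j=0: stock 145.0000 → up 159.5000 (V=12.5700), down 126.1500 (V=0.0000). Price 10.2154; hedge Δ=0.3769, bond B=-44.4368.
Each (Δ,B) replicates both successor values, so the strategy is self-financing and V0 is arbitrage-free.

(0,0): Delta=0.3769 Bond=-44.4368
V0=10.2154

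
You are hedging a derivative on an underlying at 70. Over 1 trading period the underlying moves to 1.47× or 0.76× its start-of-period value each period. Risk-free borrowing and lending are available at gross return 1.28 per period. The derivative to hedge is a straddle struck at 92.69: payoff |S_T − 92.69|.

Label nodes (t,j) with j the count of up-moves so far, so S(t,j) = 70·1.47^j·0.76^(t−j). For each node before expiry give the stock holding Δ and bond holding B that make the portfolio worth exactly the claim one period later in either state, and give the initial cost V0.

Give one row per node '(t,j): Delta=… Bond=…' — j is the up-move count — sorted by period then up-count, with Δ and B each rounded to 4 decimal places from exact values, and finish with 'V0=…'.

(0,0): Delta=-0.5891 Bond=55.3375
V0=14.0980

No-arbitrage ⇒ martingale measure with p* = (R−d)/(u−d) = 0.7324.
Terminal values V(1,·): V(1,0)=39.4900, V(1,1)=10.2100
Node (0,0) S=70.0000: V=(p*·10.2100+(1−p*)·39.4900)/1.28=14.0980; Δ=(10.2100−39.4900)/(102.9000−53.2000)=-0.5891; B=V−Δ·S=55.3375
Root portfolio cost Δ·70+B reproduces V0=14.0980.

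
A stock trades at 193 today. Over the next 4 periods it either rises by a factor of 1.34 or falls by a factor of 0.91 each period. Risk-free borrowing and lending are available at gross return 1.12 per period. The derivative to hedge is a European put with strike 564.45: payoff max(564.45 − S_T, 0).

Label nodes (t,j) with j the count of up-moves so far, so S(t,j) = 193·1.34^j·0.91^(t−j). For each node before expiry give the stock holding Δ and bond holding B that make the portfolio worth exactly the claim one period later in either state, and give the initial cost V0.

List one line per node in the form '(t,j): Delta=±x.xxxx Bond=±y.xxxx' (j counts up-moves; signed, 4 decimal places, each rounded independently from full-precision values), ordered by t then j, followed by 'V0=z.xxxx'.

The replicating-portfolio and risk-neutral prices coincide; use p* = (1.12−0.91)/(1.34−0.91) = 0.4884 for the latter.
At expiry t=4: V(4,0)=432.1003, V(4,1)=369.5615, V(4,2)=277.4713, V(4,3)=141.8660, V(4,4)=0.0000
(3,0): S=145.4392. Δ = (V_up−V_dn)/(S_up−S_dn) = (369.5615−432.1003)/(194.8885−132.3497) = -1.0000. V = [p*·369.5615 + (1−p*)·432.1003]/1.12 = 358.5340. B = V − Δ·S = 503.9732.
(3,1): S=214.1632. Δ = (V_up−V_dn)/(S_up−S_dn) = (277.4713−369.5615)/(286.9787−194.8885) = -1.0000. V = [p*·277.4713 + (1−p*)·369.5615]/1.12 = 289.8100. B = V − Δ·S = 503.9732.
(3,2): S=315.3612. Δ = (V_up−V_dn)/(S_up−S_dn) = (141.8660−277.4713)/(422.5840−286.9787) = -1.0000. V = [p*·141.8660 + (1−p*)·277.4713]/1.12 = 188.6120. B = V − Δ·S = 503.9732.
(3,3): S=464.3781. Δ = (V_up−V_dn)/(S_up−S_dn) = (0.0000−141.8660)/(622.2666−422.5840) = -0.7105. V = [p*·0.0000 + (1−p*)·141.8660]/1.12 = 64.8059. B = V − Δ·S = 394.7267.
(2,0): S=159.8233. Δ = (V_up−V_dn)/(S_up−S_dn) = (289.8100−358.5340)/(214.1632−145.4392) = -1.0000. V = [p*·289.8100 + (1−p*)·358.5340]/1.12 = 290.1528. B = V − Δ·S = 449.9761.
(2,1): S=235.3442. Δ = (V_up−V_dn)/(S_up−S_dn) = (188.6120−289.8100)/(315.3612−214.1632) = -1.0000. V = [p*·188.6120 + (1−p*)·289.8100]/1.12 = 214.6319. B = V − Δ·S = 449.9761.
(2,2): S=346.5508. Δ = (V_up−V_dn)/(S_up−S_dn) = (64.8059−188.6120)/(464.3781−315.3612) = -0.8308. V = [p*·64.8059 + (1−p*)·188.6120]/1.12 = 114.4183. B = V − Δ·S = 402.3395.
(1,0): S=175.6300. Δ = (V_up−V_dn)/(S_up−S_dn) = (214.6319−290.1528)/(235.3442−159.8233) = -1.0000. V = [p*·214.6319 + (1−p*)·290.1528]/1.12 = 226.1344. B = V − Δ·S = 401.7644.
(1,1): S=258.6200. Δ = (V_up−V_dn)/(S_up−S_dn) = (114.4183−214.6319)/(346.5508−235.3442) = -0.9011. V = [p*·114.4183 + (1−p*)·214.6319]/1.12 = 147.9378. B = V − Δ·S = 380.9926.
(0,0): S=193.0000. Δ = (V_up−V_dn)/(S_up−S_dn) = (147.9378−226.1344)/(258.6200−175.6300) = -0.9422. V = [p*·147.9378 + (1−p*)·226.1344]/1.12 = 167.8084. B = V − Δ·S = 349.6607.
Self-financing check: at every node Δ·S+B equals the discounted successor values.

(0,0): Delta=-0.9422 Bond=349.6607
(1,0): Delta=-1.0000 Bond=401.7644
(1,1): Delta=-0.9011 Bond=380.9926
(2,0): Delta=-1.0000 Bond=449.9761
(2,1): Delta=-1.0000 Bond=449.9761
(2,2): Delta=-0.8308 Bond=402.3395
(3,0): Delta=-1.0000 Bond=503.9732
(3,1): Delta=-1.0000 Bond=503.9732
(3,2): Delta=-1.0000 Bond=503.9732
(3,3): Delta=-0.7105 Bond=394.7267
V0=167.8084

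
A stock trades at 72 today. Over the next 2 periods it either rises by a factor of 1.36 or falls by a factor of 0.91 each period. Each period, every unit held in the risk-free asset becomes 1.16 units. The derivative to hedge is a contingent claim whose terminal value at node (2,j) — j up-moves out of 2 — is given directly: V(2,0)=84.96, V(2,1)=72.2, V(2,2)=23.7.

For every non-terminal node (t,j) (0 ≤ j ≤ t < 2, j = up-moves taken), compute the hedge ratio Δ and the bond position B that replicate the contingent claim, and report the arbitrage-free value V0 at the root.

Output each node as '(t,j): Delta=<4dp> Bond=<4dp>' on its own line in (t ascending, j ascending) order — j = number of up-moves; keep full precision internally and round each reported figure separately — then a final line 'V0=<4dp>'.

Under the risk-neutral measure, an up-move has probability p* = (R−d)/(u−d) = 0.5556 and values discount at R = 1.16.
Terminal payoffs: V(2,0)=84.9600, V(2,1)=72.2000, V(2,2)=23.7000
(1,0): S=65.5200. Δ = (V_up−V_dn)/(S_up−S_dn) = (72.2000−84.9600)/(89.1072−59.6232) = -0.4328. V = [p*·72.2000 + (1−p*)·84.9600]/1.16 = 67.1303. B = V − Δ·S = 95.4858.
(1,1): S=97.9200. Δ = (V_up−V_dn)/(S_up−S_dn) = (23.7000−72.2000)/(133.1712−89.1072) = -1.1007. V = [p*·23.7000 + (1−p*)·72.2000]/1.16 = 39.0134. B = V − Δ·S = 146.7912.
(0,0): S=72.0000. Δ = (V_up−V_dn)/(S_up−S_dn) = (39.0134−67.1303)/(97.9200−65.5200) = -0.8678. V = [p*·39.0134 + (1−p*)·67.1303]/1.16 = 44.4050. B = V − Δ·S = 106.8869.
Each (Δ,B) replicates both successor values, so the strategy is self-financing and V0 is arbitrage-free.

(0,0): Delta=-0.8678 Bond=106.8869
(1,0): Delta=-0.4328 Bond=95.4858
(1,1): Delta=-1.1007 Bond=146.7912
V0=44.4050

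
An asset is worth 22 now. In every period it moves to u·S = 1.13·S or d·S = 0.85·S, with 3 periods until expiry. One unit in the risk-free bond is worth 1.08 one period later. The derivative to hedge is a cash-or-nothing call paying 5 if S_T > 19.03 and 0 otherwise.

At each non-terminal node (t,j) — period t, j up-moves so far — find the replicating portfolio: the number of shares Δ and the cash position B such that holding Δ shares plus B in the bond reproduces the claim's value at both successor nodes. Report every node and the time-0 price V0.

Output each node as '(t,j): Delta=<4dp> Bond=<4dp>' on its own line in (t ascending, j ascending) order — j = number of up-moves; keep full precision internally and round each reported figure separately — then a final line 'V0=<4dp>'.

Risk-neutral probability p* = (R−d)/(u−d) = (1.08−0.85)/(1.13−0.85) = 0.8214.
Terminal payoffs: V(3,0)=0.0000, V(3,1)=0.0000, V(3,2)=5.0000, V(3,3)=5.0000
  t=2,j=0: stock 15.8950 → up 17.9613 (V=0.0000), down 13.5107 (V=0.0000). Price 0.0000; hedge Δ=0.0000, bond B=0.0000.
  t=2,j=1: stock 21.1310 → up 23.8780 (V=5.0000), down 17.9613 (V=0.0000). Price 3.8029; hedge Δ=0.8451, bond B=-14.0542.
  t=2,j=2: stock 28.0918 → up 31.7437 (V=5.0000), down 23.8780 (V=5.0000). Price 4.6296; hedge Δ=0.0000, bond B=4.6296.
  t=1,j=0: stock 18.7000 → up 21.1310 (V=3.8029), down 15.8950 (V=0.0000). Price 2.8924; hedge Δ=0.7263, bond B=-10.6894.
  t=1,j=1: stock 24.8600 → up 28.0918 (V=4.6296), down 21.1310 (V=3.8029). Price 4.1500; hedge Δ=0.1188, bond B=1.1974.
  t=0,j=0: stock 22.0000 → up 24.8600 (V=4.1500), down 18.7000 (V=2.8924). Price 3.6347; hedge Δ=0.2042, bond B=-0.8567.
Each (Δ,B) replicates both successor values, so the strategy is self-financing and V0 is arbitrage-free.

(0,0): Delta=0.2042 Bond=-0.8567
(1,0): Delta=0.7263 Bond=-10.6894
(1,1): Delta=0.1188 Bond=1.1974
(2,0): Delta=0.0000 Bond=0.0000
(2,1): Delta=0.8451 Bond=-14.0542
(2,2): Delta=0.0000 Bond=4.6296
V0=3.6347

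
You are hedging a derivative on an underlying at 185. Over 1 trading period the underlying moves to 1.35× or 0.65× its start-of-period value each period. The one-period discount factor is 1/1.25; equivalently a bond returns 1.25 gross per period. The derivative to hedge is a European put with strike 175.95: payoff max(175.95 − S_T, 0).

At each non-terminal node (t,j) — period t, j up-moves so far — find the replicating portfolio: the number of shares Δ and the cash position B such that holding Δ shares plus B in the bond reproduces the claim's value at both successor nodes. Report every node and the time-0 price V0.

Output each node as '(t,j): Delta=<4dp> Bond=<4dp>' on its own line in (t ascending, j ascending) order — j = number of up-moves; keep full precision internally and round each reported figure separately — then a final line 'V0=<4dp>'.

Since d<R<u, set p* = (R−d)/(u−d) = 0.8571; price each node as the discounted p*-expectation of its children.
At expiry t=1: V(1,0)=55.7000, V(1,1)=0.0000
Node (0,0) S=185.0000: V=(p*·0.0000+(1−p*)·55.7000)/1.25=6.3657; Δ=(0.0000−55.7000)/(249.7500−120.2500)=-0.4301; B=V−Δ·S=85.9371
Check: Δ(0,0)·S0 + B(0,0) = 6.3657 = V0.

(0,0): Delta=-0.4301 Bond=85.9371
V0=6.3657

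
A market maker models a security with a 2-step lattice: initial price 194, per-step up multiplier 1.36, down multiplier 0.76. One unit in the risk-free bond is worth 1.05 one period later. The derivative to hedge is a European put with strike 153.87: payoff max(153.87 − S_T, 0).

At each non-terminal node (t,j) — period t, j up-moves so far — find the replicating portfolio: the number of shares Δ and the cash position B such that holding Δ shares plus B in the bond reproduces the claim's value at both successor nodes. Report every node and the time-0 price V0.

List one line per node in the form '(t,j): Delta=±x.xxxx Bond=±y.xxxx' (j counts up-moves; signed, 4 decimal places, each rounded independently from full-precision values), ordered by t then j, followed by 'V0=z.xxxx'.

(0,0): Delta=-0.1768 Bond=44.4179
(1,0): Delta=-0.4727 Bond=90.2686
(1,1): Delta=0.0000 Bond=0.0000
V0=10.1247

No-arbitrage ⇒ martingale measure with p* = (R−d)/(u−d) = 0.4833.
Terminal values V(2,·): V(2,0)=41.8156, V(2,1)=0.0000, V(2,2)=0.0000
(1,0): S=147.4400. Δ = (V_up−V_dn)/(S_up−S_dn) = (0.0000−41.8156)/(200.5184−112.0544) = -0.4727. V = [p*·0.0000 + (1−p*)·41.8156]/1.05 = 20.5759. B = V − Δ·S = 90.2686.
(1,1): S=263.8400. Δ = (V_up−V_dn)/(S_up−S_dn) = (0.0000−0.0000)/(358.8224−200.5184) = 0.0000. V = [p*·0.0000 + (1−p*)·0.0000]/1.05 = 0.0000. B = V − Δ·S = 0.0000.
(0,0): S=194.0000. Δ = (V_up−V_dn)/(S_up−S_dn) = (0.0000−20.5759)/(263.8400−147.4400) = -0.1768. V = [p*·0.0000 + (1−p*)·20.5759]/1.05 = 10.1247. B = V − Δ·S = 44.4179.
The time-0 hedge costs 10.1247, which is the no-arbitrage price.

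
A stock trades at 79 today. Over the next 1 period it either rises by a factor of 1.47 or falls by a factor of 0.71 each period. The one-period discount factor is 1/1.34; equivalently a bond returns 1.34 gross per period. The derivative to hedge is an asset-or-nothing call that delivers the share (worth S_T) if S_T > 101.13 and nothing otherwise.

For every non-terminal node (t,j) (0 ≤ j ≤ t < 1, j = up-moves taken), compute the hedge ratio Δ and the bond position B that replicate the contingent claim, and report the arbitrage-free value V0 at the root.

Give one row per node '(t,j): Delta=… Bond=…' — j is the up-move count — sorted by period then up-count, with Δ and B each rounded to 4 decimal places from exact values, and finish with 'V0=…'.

(0,0): Delta=1.9342 Bond=-80.9626
V0=71.8400

The replicating-portfolio and risk-neutral prices coincide; use p* = (1.34−0.71)/(1.47−0.71) = 0.8289 for the latter.
At expiry t=1: V(1,0)=0.0000, V(1,1)=116.1300
  t=0,j=0: stock 79.0000 → up 116.1300 (V=116.1300), down 56.0900 (V=0.0000). Price 71.8400; hedge Δ=1.9342, bond B=-80.9626.
Check: Δ(0,0)·S0 + B(0,0) = 71.8400 = V0.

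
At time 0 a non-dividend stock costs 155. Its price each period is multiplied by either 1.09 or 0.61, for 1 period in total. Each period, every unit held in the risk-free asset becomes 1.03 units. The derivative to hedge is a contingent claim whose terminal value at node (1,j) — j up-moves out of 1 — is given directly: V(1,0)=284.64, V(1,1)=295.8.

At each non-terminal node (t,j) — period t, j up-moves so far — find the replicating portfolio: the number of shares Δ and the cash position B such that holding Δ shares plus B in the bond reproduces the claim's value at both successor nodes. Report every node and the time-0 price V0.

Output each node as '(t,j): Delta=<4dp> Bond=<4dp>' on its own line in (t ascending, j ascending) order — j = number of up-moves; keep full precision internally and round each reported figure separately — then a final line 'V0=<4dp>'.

(0,0): Delta=0.1500 Bond=262.5801
V0=285.8301

Under the risk-neutral measure, an up-move has probability p* = (R−d)/(u−d) = 0.8750 and values discount at R = 1.03.
Terminal payoffs: V(1,0)=284.6400, V(1,1)=295.8000
  t=0,j=0: stock 155.0000 → up 168.9500 (V=295.8000), down 94.5500 (V=284.6400). Price 285.8301; hedge Δ=0.1500, bond B=262.5801.
Each (Δ,B) replicates both successor values, so the strategy is self-financing and V0 is arbitrage-free.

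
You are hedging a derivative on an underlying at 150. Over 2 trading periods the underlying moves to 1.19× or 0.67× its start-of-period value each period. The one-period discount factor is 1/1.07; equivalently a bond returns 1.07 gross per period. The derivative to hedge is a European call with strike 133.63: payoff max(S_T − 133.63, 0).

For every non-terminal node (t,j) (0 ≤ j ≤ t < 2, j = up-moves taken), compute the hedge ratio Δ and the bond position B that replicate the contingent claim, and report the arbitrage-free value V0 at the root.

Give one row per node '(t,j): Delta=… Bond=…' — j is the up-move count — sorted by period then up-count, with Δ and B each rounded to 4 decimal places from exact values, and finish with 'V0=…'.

No-arbitrage ⇒ martingale measure with p* = (R−d)/(u−d) = 0.7692.
Payoff layer (t=2): V(2,0)=0.0000, V(2,1)=0.0000, V(2,2)=78.7850
  t=1,j=0: stock 100.5000 → up 119.5950 (V=0.0000), down 67.3350 (V=0.0000). Price 0.0000; hedge Δ=0.0000, bond B=0.0000.
  t=1,j=1: stock 178.5000 → up 212.4150 (V=78.7850), down 119.5950 (V=0.0000). Price 56.6391; hedge Δ=0.8488, bond B=-94.8705.
  t=0,j=0: stock 150.0000 → up 178.5000 (V=56.6391), down 100.5000 (V=0.0000). Price 40.7183; hedge Δ=0.7261, bond B=-68.2031.
Check: Δ(0,0)·S0 + B(0,0) = 40.7183 = V0.

(0,0): Delta=0.7261 Bond=-68.2031
(1,0): Delta=0.0000 Bond=0.0000
(1,1): Delta=0.8488 Bond=-94.8705
V0=40.7183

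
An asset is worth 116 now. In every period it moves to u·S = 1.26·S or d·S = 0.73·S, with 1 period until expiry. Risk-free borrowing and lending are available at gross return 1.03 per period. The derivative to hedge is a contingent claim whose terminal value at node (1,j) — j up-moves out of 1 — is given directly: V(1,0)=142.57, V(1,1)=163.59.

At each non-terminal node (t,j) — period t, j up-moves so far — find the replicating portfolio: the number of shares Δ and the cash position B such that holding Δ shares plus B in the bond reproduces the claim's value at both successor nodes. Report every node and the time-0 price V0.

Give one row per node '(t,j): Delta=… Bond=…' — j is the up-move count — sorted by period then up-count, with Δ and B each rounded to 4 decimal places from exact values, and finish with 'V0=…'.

No-arbitrage ⇒ martingale measure with p* = (R−d)/(u−d) = 0.5660.
Terminal values V(1,·): V(1,0)=142.5700, V(1,1)=163.5900
(0,0): S=116.0000. Δ = (V_up−V_dn)/(S_up−S_dn) = (163.5900−142.5700)/(146.1600−84.6800) = 0.3419. V = [p*·163.5900 + (1−p*)·142.5700]/1.03 = 149.9690. B = V − Δ·S = 110.3087.
Self-financing check: at every node Δ·S+B equals the discounted successor values.

(0,0): Delta=0.3419 Bond=110.3087
V0=149.9690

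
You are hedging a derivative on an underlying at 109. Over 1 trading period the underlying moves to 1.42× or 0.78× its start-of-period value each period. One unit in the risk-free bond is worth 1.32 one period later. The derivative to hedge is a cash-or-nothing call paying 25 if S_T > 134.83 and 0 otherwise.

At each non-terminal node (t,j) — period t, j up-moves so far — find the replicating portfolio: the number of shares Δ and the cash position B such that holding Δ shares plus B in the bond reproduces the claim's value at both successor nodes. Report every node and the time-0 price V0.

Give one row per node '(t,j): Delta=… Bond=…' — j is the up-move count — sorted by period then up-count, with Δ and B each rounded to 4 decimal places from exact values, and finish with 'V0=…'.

Risk-neutral probability p* = (R−d)/(u−d) = (1.32−0.78)/(1.42−0.78) = 0.8438.
Terminal values V(1,·): V(1,0)=0.0000, V(1,1)=25.0000
(0,0): S=109.0000. Δ = (V_up−V_dn)/(S_up−S_dn) = (25.0000−0.0000)/(154.7800−85.0200) = 0.3584. V = [p*·25.0000 + (1−p*)·0.0000]/1.32 = 15.9801. B = V − Δ·S = -23.0824.
Each (Δ,B) replicates both successor values, so the strategy is self-financing and V0 is arbitrage-free.

(0,0): Delta=0.3584 Bond=-23.0824
V0=15.9801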